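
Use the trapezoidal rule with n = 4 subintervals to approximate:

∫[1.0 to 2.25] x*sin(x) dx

f(x) = x*sin(x)
a = 1.0, b = 2.25, n = 4
h = (b - a)/n = 0.312500

Trapezoidal rule: (h/2)[f(x₀) + 2f(x₁) + 2f(x₂) + ... + f(xₙ)]

x_0 = 1.0000, f(x_0) = 0.841471, coefficient = 1
x_1 = 1.3125, f(x_1) = 1.268960, coefficient = 2
x_2 = 1.6250, f(x_2) = 1.622613, coefficient = 2
x_3 = 1.9375, f(x_3) = 1.808684, coefficient = 2
x_4 = 2.2500, f(x_4) = 1.750665, coefficient = 1

I ≈ (0.312500/2) × 11.992650 = 1.873852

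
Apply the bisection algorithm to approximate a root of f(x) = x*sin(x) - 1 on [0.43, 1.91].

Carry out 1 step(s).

f(x) = x*sin(x) - 1
Initial interval: [0.43, 1.91]

Iteration 1:
  c_1 = (0.430000 + 1.910000)/2 = 1.170000
  f(c_1) = f(1.170000) = 0.077278
  f(a) × f(c) < 0, new interval: [0.430000, 1.170000]

After 1 iteration(s), the approximation is c_1 = 1.170000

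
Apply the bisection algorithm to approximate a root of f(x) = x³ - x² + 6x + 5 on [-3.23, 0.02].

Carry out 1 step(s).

f(x) = x³ - x² + 6x + 5
Initial interval: [-3.23, 0.02]

Iteration 1:
  c_1 = (-3.230000 + 0.020000)/2 = -1.605000
  f(c_1) = f(-1.605000) = -11.340545
  f(a) × f(c) ≥ 0, new interval: [-1.605000, 0.020000]

After 1 iteration(s), the approximation is c_1 = -1.605000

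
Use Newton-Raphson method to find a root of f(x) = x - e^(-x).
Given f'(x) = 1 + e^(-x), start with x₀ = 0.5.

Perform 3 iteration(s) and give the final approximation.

f(x) = x - e^(-x)
f'(x) = 1 + e^(-x)
x₀ = 0.5

Newton-Raphson formula: x_{n+1} = x_n - f(x_n)/f'(x_n)

Iteration 1:
  f(0.500000) = -0.106531
  f'(0.500000) = 1.606531
  x_1 = 0.500000 - (-0.106531)/1.606531 = 0.566311
Iteration 2:
  f(0.566311) = -0.001305
  f'(0.566311) = 1.567616
  x_2 = 0.566311 - (-0.001305)/1.567616 = 0.567143
Iteration 3:
  f(0.567143) = 0.000000
  f'(0.567143) = 1.567143
  x_3 = 0.567143 - 0.000000/1.567143 = 0.567143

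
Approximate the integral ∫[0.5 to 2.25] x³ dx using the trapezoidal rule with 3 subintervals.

f(x) = x³
a = 0.5, b = 2.25, n = 3
h = (b - a)/n = 0.583333

Trapezoidal rule: (h/2)[f(x₀) + 2f(x₁) + 2f(x₂) + ... + f(xₙ)]

x_0 = 0.5000, f(x_0) = 0.125000, coefficient = 1
x_1 = 1.0833, f(x_1) = 1.271412, coefficient = 2
x_2 = 1.6667, f(x_2) = 4.629630, coefficient = 2
x_3 = 2.2500, f(x_3) = 11.390625, coefficient = 1

I ≈ (0.583333/2) × 23.317708 = 6.800998
Exact value: 6.391602
Error: 0.409397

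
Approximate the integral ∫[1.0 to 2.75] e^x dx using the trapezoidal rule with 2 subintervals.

f(x) = e^x
a = 1.0, b = 2.75, n = 2
h = (b - a)/n = 0.875000

Trapezoidal rule: (h/2)[f(x₀) + 2f(x₁) + 2f(x₂) + ... + f(xₙ)]

x_0 = 1.0000, f(x_0) = 2.718282, coefficient = 1
x_1 = 1.8750, f(x_1) = 6.520819, coefficient = 2
x_2 = 2.7500, f(x_2) = 15.642632, coefficient = 1

I ≈ (0.875000/2) × 31.402552 = 13.738616
Exact value: 12.924350
Error: 0.814266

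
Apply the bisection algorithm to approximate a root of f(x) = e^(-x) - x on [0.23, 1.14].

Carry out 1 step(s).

f(x) = e^(-x) - x
Initial interval: [0.23, 1.14]

Iteration 1:
  c_1 = (0.230000 + 1.140000)/2 = 0.685000
  f(c_1) = f(0.685000) = -0.180910
  f(a) × f(c) < 0, new interval: [0.230000, 0.685000]

After 1 iteration(s), the approximation is c_1 = 0.685000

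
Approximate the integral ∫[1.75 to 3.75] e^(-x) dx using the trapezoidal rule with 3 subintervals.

f(x) = e^(-x)
a = 1.75, b = 3.75, n = 3
h = (b - a)/n = 0.666667

Trapezoidal rule: (h/2)[f(x₀) + 2f(x₁) + 2f(x₂) + ... + f(xₙ)]

x_0 = 1.7500, f(x_0) = 0.173774, coefficient = 1
x_1 = 2.4167, f(x_1) = 0.089219, coefficient = 2
x_2 = 3.0833, f(x_2) = 0.045806, coefficient = 2
x_3 = 3.7500, f(x_3) = 0.023518, coefficient = 1

I ≈ (0.666667/2) × 0.467341 = 0.155780
Exact value: 0.150256
Error: 0.005524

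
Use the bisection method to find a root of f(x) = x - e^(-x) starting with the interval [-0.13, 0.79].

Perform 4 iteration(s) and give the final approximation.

f(x) = x - e^(-x)
Initial interval: [-0.13, 0.79]

Iteration 1:
  c_1 = (-0.130000 + 0.790000)/2 = 0.330000
  f(c_1) = f(0.330000) = -0.388924
  f(a) × f(c) ≥ 0, new interval: [0.330000, 0.790000]
Iteration 2:
  c_2 = (0.330000 + 0.790000)/2 = 0.560000
  f(c_2) = f(0.560000) = -0.011209
  f(a) × f(c) ≥ 0, new interval: [0.560000, 0.790000]
Iteration 3:
  c_3 = (0.560000 + 0.790000)/2 = 0.675000
  f(c_3) = f(0.675000) = 0.165844
  f(a) × f(c) < 0, new interval: [0.560000, 0.675000]
Iteration 4:
  c_4 = (0.560000 + 0.675000)/2 = 0.617500
  f(c_4) = f(0.617500) = 0.078209
  f(a) × f(c) < 0, new interval: [0.560000, 0.617500]

After 4 iteration(s), the approximation is c_4 = 0.617500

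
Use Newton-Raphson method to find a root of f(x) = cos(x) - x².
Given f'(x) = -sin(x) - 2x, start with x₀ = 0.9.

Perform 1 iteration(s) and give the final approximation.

f(x) = cos(x) - x²
f'(x) = -sin(x) - 2x
x₀ = 0.9

Newton-Raphson formula: x_{n+1} = x_n - f(x_n)/f'(x_n)

Iteration 1:
  f(0.900000) = -0.188390
  f'(0.900000) = -2.583327
  x_1 = 0.900000 - (-0.188390)/(-2.583327) = 0.827075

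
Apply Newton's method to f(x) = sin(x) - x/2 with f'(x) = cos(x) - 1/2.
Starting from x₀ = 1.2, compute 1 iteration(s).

f(x) = sin(x) - x/2
f'(x) = cos(x) - 1/2
x₀ = 1.2

Newton-Raphson formula: x_{n+1} = x_n - f(x_n)/f'(x_n)

Iteration 1:
  f(1.200000) = 0.332039
  f'(1.200000) = -0.137642
  x_1 = 1.200000 - 0.332039/(-0.137642) = 3.612334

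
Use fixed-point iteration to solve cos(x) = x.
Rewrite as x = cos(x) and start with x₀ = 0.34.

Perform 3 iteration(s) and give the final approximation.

Equation: cos(x) = x
Fixed-point form: x = cos(x)
x₀ = 0.34

x_1 = g(0.340000) = 0.942755
x_2 = g(0.942755) = 0.587561
x_3 = g(0.587561) = 0.832295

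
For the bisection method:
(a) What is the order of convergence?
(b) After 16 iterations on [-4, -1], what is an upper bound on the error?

(a) Bisection has linear (order 1) convergence; the error is halved each step.

(b) Error bound = (b-a)/2^n = (-1 - (-4))/2^{16}
    = 3/2^{16}

(a) 1 (linear); (b) error ≤ 4.58e-05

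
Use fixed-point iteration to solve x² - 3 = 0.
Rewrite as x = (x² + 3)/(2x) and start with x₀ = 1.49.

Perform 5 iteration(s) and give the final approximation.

Equation: x² - 3 = 0
Fixed-point form: x = (x² + 3)/(2x)
x₀ = 1.49

x_1 = g(1.490000) = 1.751711
x_2 = g(1.751711) = 1.732161
x_3 = g(1.732161) = 1.732051
x_4 = g(1.732051) = 1.732051
x_5 = g(1.732051) = 1.732051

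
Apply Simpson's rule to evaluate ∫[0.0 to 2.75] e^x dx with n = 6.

f(x) = e^x
a = 0.0, b = 2.75, n = 6
h = (b - a)/n = 0.458333

Simpson's rule: (h/3)[f(x₀) + 4f(x₁) + 2f(x₂) + ... + f(xₙ)]

x_0 = 0.0000, f(x_0) = 1.000000, coefficient = 1
x_1 = 0.4583, f(x_1) = 1.581436, coefficient = 4
x_2 = 0.9167, f(x_2) = 2.500940, coefficient = 2
x_3 = 1.3750, f(x_3) = 3.955077, coefficient = 4
x_4 = 1.8333, f(x_4) = 6.254701, coefficient = 2
x_5 = 2.2917, f(x_5) = 9.891410, coefficient = 4
x_6 = 2.7500, f(x_6) = 15.642632, coefficient = 1

I ≈ (0.458333/3) × 95.865603 = 14.646134
Exact value: 14.642632
Error: 0.003502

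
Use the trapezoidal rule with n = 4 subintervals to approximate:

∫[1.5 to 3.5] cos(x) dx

f(x) = cos(x)
a = 1.5, b = 3.5, n = 4
h = (b - a)/n = 0.500000

Trapezoidal rule: (h/2)[f(x₀) + 2f(x₁) + 2f(x₂) + ... + f(xₙ)]

x_0 = 1.5000, f(x_0) = 0.070737, coefficient = 1
x_1 = 2.0000, f(x_1) = -0.416147, coefficient = 2
x_2 = 2.5000, f(x_2) = -0.801144, coefficient = 2
x_3 = 3.0000, f(x_3) = -0.989992, coefficient = 2
x_4 = 3.5000, f(x_4) = -0.936457, coefficient = 1

I ≈ (0.500000/2) × -5.280285 = -1.320071
Exact value: -1.348278
Error: 0.028207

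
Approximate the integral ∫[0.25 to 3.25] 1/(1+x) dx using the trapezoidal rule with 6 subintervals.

f(x) = 1/(1+x)
a = 0.25, b = 3.25, n = 6
h = (b - a)/n = 0.500000

Trapezoidal rule: (h/2)[f(x₀) + 2f(x₁) + 2f(x₂) + ... + f(xₙ)]

x_0 = 0.2500, f(x_0) = 0.800000, coefficient = 1
x_1 = 0.7500, f(x_1) = 0.571429, coefficient = 2
x_2 = 1.2500, f(x_2) = 0.444444, coefficient = 2
x_3 = 1.7500, f(x_3) = 0.363636, coefficient = 2
x_4 = 2.2500, f(x_4) = 0.307692, coefficient = 2
x_5 = 2.7500, f(x_5) = 0.266667, coefficient = 2
x_6 = 3.2500, f(x_6) = 0.235294, coefficient = 1

I ≈ (0.500000/2) × 4.943031 = 1.235758
Exact value: 1.223775
Error: 0.011982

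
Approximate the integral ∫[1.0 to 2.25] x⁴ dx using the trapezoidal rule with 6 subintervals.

f(x) = x⁴
a = 1.0, b = 2.25, n = 6
h = (b - a)/n = 0.208333

Trapezoidal rule: (h/2)[f(x₀) + 2f(x₁) + 2f(x₂) + ... + f(xₙ)]

x_0 = 1.0000, f(x_0) = 1.000000, coefficient = 1
x_1 = 1.2083, f(x_1) = 2.131803, coefficient = 2
x_2 = 1.4167, f(x_2) = 4.027826, coefficient = 2
x_3 = 1.6250, f(x_3) = 6.972900, coefficient = 2
x_4 = 1.8333, f(x_4) = 11.297068, coefficient = 2
x_5 = 2.0417, f(x_5) = 17.375582, coefficient = 2
x_6 = 2.2500, f(x_6) = 25.628906, coefficient = 1

I ≈ (0.208333/2) × 110.239264 = 11.483257
Exact value: 11.333008
Error: 0.150249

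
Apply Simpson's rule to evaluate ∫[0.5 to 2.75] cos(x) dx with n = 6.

f(x) = cos(x)
a = 0.5, b = 2.75, n = 6
h = (b - a)/n = 0.375000

Simpson's rule: (h/3)[f(x₀) + 4f(x₁) + 2f(x₂) + ... + f(xₙ)]

x_0 = 0.5000, f(x_0) = 0.877583, coefficient = 1
x_1 = 0.8750, f(x_1) = 0.640997, coefficient = 4
x_2 = 1.2500, f(x_2) = 0.315322, coefficient = 2
x_3 = 1.6250, f(x_3) = -0.054177, coefficient = 4
x_4 = 2.0000, f(x_4) = -0.416147, coefficient = 2
x_5 = 2.3750, f(x_5) = -0.720278, coefficient = 4
x_6 = 2.7500, f(x_6) = -0.924302, coefficient = 1

I ≈ (0.375000/3) × -0.782204 = -0.097775
Exact value: -0.097765
Error: 0.000011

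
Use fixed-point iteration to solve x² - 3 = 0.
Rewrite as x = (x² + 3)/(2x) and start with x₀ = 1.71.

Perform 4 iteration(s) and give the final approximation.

Equation: x² - 3 = 0
Fixed-point form: x = (x² + 3)/(2x)
x₀ = 1.71

x_1 = g(1.710000) = 1.732193
x_2 = g(1.732193) = 1.732051
x_3 = g(1.732051) = 1.732051
x_4 = g(1.732051) = 1.732051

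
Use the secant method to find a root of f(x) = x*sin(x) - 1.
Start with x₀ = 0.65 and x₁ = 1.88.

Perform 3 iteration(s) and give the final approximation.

f(x) = x*sin(x) - 1
x₀ = 0.65, x₁ = 1.88

Secant formula: x_{n+1} = x_n - f(x_n)(x_n - x_{n-1})/(f(x_n) - f(x_{n-1}))

Iteration 1:
  f(0.650000) = -0.606629
  f(1.880000) = 0.790843
  x_2 = 1.880000 - 0.790843×(1.880000 - 0.650000)/(0.790843 - (-0.606629))
       = 1.183931
Iteration 2:
  f(1.880000) = 0.790843
  f(1.183931) = 0.096434
  x_3 = 1.183931 - 0.096434×(1.183931 - 1.880000)/(0.096434 - 0.790843)
       = 1.087266
Iteration 3:
  f(1.183931) = 0.096434
  f(1.087266) = -0.037378
  x_4 = 1.087266 - (-0.037378)×(1.087266 - 1.183931)/(-0.037378 - 0.096434)
       = 1.114268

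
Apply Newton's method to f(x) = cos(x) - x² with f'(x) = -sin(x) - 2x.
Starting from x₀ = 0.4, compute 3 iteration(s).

f(x) = cos(x) - x²
f'(x) = -sin(x) - 2x
x₀ = 0.4

Newton-Raphson formula: x_{n+1} = x_n - f(x_n)/f'(x_n)

Iteration 1:
  f(0.400000) = 0.761061
  f'(0.400000) = -1.189418
  x_1 = 0.400000 - 0.761061/(-1.189418) = 1.039860
Iteration 2:
  f(1.039860) = -0.574967
  f'(1.039860) = -2.942053
  x_2 = 1.039860 - (-0.574967)/(-2.942053) = 0.844429
Iteration 3:
  f(0.844429) = -0.048902
  f'(0.844429) = -2.436450
  x_3 = 0.844429 - (-0.048902)/(-2.436450) = 0.824358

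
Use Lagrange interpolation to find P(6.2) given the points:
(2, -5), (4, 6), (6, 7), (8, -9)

Lagrange interpolation formula:
P(x) = Σ yᵢ × Lᵢ(x)
where Lᵢ(x) = Π_{j≠i} (x - xⱼ)/(xᵢ - xⱼ)

L_0(6.2) = (6.2 - 4)/(2 - 4) × (6.2 - 6)/(2 - 6) × (6.2 - 8)/(2 - 8) = 0.016500
L_1(6.2) = (6.2 - 2)/(4 - 2) × (6.2 - 6)/(4 - 6) × (6.2 - 8)/(4 - 8) = -0.094500
L_2(6.2) = (6.2 - 2)/(6 - 2) × (6.2 - 4)/(6 - 4) × (6.2 - 8)/(6 - 8) = 1.039500
L_3(6.2) = (6.2 - 2)/(8 - 2) × (6.2 - 4)/(8 - 4) × (6.2 - 6)/(8 - 6) = 0.038500

P(6.2) = (-5)×L_0(6.2) + 6×L_1(6.2) + 7×L_2(6.2) + (-9)×L_3(6.2)
P(6.2) = 6.280500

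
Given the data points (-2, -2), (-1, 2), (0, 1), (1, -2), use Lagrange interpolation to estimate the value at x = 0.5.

Lagrange interpolation formula:
P(x) = Σ yᵢ × Lᵢ(x)
where Lᵢ(x) = Π_{j≠i} (x - xⱼ)/(xᵢ - xⱼ)

L_0(0.5) = (0.5 - (-1))/(-2 - (-1)) × (0.5 - 0)/(-2 - 0) × (0.5 - 1)/(-2 - 1) = 0.062500
L_1(0.5) = (0.5 - (-2))/(-1 - (-2)) × (0.5 - 0)/(-1 - 0) × (0.5 - 1)/(-1 - 1) = -0.312500
L_2(0.5) = (0.5 - (-2))/(0 - (-2)) × (0.5 - (-1))/(0 - (-1)) × (0.5 - 1)/(0 - 1) = 0.937500
L_3(0.5) = (0.5 - (-2))/(1 - (-2)) × (0.5 - (-1))/(1 - (-1)) × (0.5 - 0)/(1 - 0) = 0.312500

P(0.5) = (-2)×L_0(0.5) + 2×L_1(0.5) + 1×L_2(0.5) + (-2)×L_3(0.5)
P(0.5) = -0.437500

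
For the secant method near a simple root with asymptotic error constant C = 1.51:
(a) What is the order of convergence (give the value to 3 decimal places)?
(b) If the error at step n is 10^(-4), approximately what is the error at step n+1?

(a) Secant method has superlinear convergence with order φ = (1+√5)/2 ≈ 1.618.
    This means |e_{n+1}| ≈ C|e_n|^1.618.

(b) With |e_n| = 10^(-4) and C = 1.51:
    |e_{n+1}| ≈ 1.51 × (10^(-4))^1.618 = 1.51 × 10^(-6.47)

(a) ≈ 1.618 (golden ratio); (b) |e_{n+1}| ≈ 5.091e-07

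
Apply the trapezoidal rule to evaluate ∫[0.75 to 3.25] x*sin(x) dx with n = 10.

f(x) = x*sin(x)
a = 0.75, b = 3.25, n = 10
h = (b - a)/n = 0.250000

Trapezoidal rule: (h/2)[f(x₀) + 2f(x₁) + 2f(x₂) + ... + f(xₙ)]

x_0 = 0.7500, f(x_0) = 0.511229, coefficient = 1
x_1 = 1.0000, f(x_1) = 0.841471, coefficient = 2
x_2 = 1.2500, f(x_2) = 1.186231, coefficient = 2
x_3 = 1.5000, f(x_3) = 1.496242, coefficient = 2
x_4 = 1.7500, f(x_4) = 1.721975, coefficient = 2
x_5 = 2.0000, f(x_5) = 1.818595, coefficient = 2
x_6 = 2.2500, f(x_6) = 1.750665, coefficient = 2
x_7 = 2.5000, f(x_7) = 1.496180, coefficient = 2
x_8 = 2.7500, f(x_8) = 1.049568, coefficient = 2
x_9 = 3.0000, f(x_9) = 0.423360, coefficient = 2
x_10 = 3.2500, f(x_10) = -0.351634, coefficient = 1

I ≈ (0.250000/2) × 23.728169 = 2.966021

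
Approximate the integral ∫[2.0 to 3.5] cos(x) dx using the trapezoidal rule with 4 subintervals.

f(x) = cos(x)
a = 2.0, b = 3.5, n = 4
h = (b - a)/n = 0.375000

Trapezoidal rule: (h/2)[f(x₀) + 2f(x₁) + 2f(x₂) + ... + f(xₙ)]

x_0 = 2.0000, f(x_0) = -0.416147, coefficient = 1
x_1 = 2.3750, f(x_1) = -0.720278, coefficient = 2
x_2 = 2.7500, f(x_2) = -0.924302, coefficient = 2
x_3 = 3.1250, f(x_3) = -0.999862, coefficient = 2
x_4 = 3.5000, f(x_4) = -0.936457, coefficient = 1

I ≈ (0.375000/2) × -6.641490 = -1.245279
Exact value: -1.260081
Error: 0.014801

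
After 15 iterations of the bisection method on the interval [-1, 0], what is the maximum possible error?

Bisection error bound: |error| ≤ (b-a)/2^n
|error| ≤ (0 - (-1))/2^15 = 1/2^15
|error| ≤ 0.0000305176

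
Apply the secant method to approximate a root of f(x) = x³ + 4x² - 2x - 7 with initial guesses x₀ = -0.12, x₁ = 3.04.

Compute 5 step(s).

f(x) = x³ + 4x² - 2x - 7
x₀ = -0.12, x₁ = 3.04

Secant formula: x_{n+1} = x_n - f(x_n)(x_n - x_{n-1})/(f(x_n) - f(x_{n-1}))

Iteration 1:
  f(-0.120000) = -6.704128
  f(3.040000) = 51.980864
  x_2 = 3.040000 - 51.980864×(3.040000 - (-0.120000))/(51.980864 - (-6.704128))
       = 0.240996
Iteration 2:
  f(3.040000) = 51.980864
  f(0.240996) = -7.235679
  x_3 = 0.240996 - (-7.235679)×(0.240996 - 3.040000)/(-7.235679 - 51.980864)
       = 0.583007
Iteration 3:
  f(0.240996) = -7.235679
  f(0.583007) = -6.608264
  x_4 = 0.583007 - (-6.608264)×(0.583007 - 0.240996)/(-6.608264 - (-7.235679))
       = 4.185244
Iteration 4:
  f(0.583007) = -6.608264
  f(4.185244) = 128.004445
  x_5 = 4.185244 - 128.004445×(4.185244 - 0.583007)/(128.004445 - (-6.608264))
       = 0.759844
Iteration 5:
  f(4.185244) = 128.004445
  f(0.759844) = -5.771531
  x_6 = 0.759844 - (-5.771531)×(0.759844 - 4.185244)/(-5.771531 - 128.004445)
       = 0.907627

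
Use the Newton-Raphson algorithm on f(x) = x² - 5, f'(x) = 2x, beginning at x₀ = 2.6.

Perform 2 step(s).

f(x) = x² - 5
f'(x) = 2x
x₀ = 2.6

Newton-Raphson formula: x_{n+1} = x_n - f(x_n)/f'(x_n)

Iteration 1:
  f(2.600000) = 1.760000
  f'(2.600000) = 5.200000
  x_1 = 2.600000 - 1.760000/5.200000 = 2.261538
Iteration 2:
  f(2.261538) = 0.114556
  f'(2.261538) = 4.523077
  x_2 = 2.261538 - 0.114556/4.523077 = 2.236211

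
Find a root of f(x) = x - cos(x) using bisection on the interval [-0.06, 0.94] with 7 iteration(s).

f(x) = x - cos(x)
Initial interval: [-0.06, 0.94]

Iteration 1:
  c_1 = (-0.060000 + 0.940000)/2 = 0.440000
  f(c_1) = f(0.440000) = -0.464752
  f(a) × f(c) ≥ 0, new interval: [0.440000, 0.940000]
Iteration 2:
  c_2 = (0.440000 + 0.940000)/2 = 0.690000
  f(c_2) = f(0.690000) = -0.081246
  f(a) × f(c) ≥ 0, new interval: [0.690000, 0.940000]
Iteration 3:
  c_3 = (0.690000 + 0.940000)/2 = 0.815000
  f(c_3) = f(0.815000) = 0.129132
  f(a) × f(c) < 0, new interval: [0.690000, 0.815000]
Iteration 4:
  c_4 = (0.690000 + 0.815000)/2 = 0.752500
  f(c_4) = f(0.752500) = 0.022518
  f(a) × f(c) < 0, new interval: [0.690000, 0.752500]
Iteration 5:
  c_5 = (0.690000 + 0.752500)/2 = 0.721250
  f(c_5) = f(0.721250) = -0.029731
  f(a) × f(c) ≥ 0, new interval: [0.721250, 0.752500]
Iteration 6:
  c_6 = (0.721250 + 0.752500)/2 = 0.736875
  f(c_6) = f(0.736875) = -0.003697
  f(a) × f(c) ≥ 0, new interval: [0.736875, 0.752500]
Iteration 7:
  c_7 = (0.736875 + 0.752500)/2 = 0.744687
  f(c_7) = f(0.744687) = 0.009388
  f(a) × f(c) < 0, new interval: [0.736875, 0.744687]

After 7 iteration(s), the approximation is c_7 = 0.744687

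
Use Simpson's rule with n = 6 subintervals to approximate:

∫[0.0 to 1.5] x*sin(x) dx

f(x) = x*sin(x)
a = 0.0, b = 1.5, n = 6
h = (b - a)/n = 0.250000

Simpson's rule: (h/3)[f(x₀) + 4f(x₁) + 2f(x₂) + ... + f(xₙ)]

x_0 = 0.0000, f(x_0) = 0.000000, coefficient = 1
x_1 = 0.2500, f(x_1) = 0.061851, coefficient = 4
x_2 = 0.5000, f(x_2) = 0.239713, coefficient = 2
x_3 = 0.7500, f(x_3) = 0.511229, coefficient = 4
x_4 = 1.0000, f(x_4) = 0.841471, coefficient = 2
x_5 = 1.2500, f(x_5) = 1.186231, coefficient = 4
x_6 = 1.5000, f(x_6) = 1.496242, coefficient = 1

I ≈ (0.250000/3) × 10.695853 = 0.891321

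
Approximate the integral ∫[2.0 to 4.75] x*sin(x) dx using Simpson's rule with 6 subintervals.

f(x) = x*sin(x)
a = 2.0, b = 4.75, n = 6
h = (b - a)/n = 0.458333

Simpson's rule: (h/3)[f(x₀) + 4f(x₁) + 2f(x₂) + ... + f(xₙ)]

x_0 = 2.0000, f(x_0) = 1.818595, coefficient = 1
x_1 = 2.4583, f(x_1) = 1.552005, coefficient = 4
x_2 = 2.9167, f(x_2) = 0.650516, coefficient = 2
x_3 = 3.3750, f(x_3) = -0.780617, coefficient = 4
x_4 = 3.8333, f(x_4) = -2.445202, coefficient = 2
x_5 = 4.2917, f(x_5) = -3.917408, coefficient = 4
x_6 = 4.7500, f(x_6) = -4.746641, coefficient = 1

I ≈ (0.458333/3) × -19.101496 = -2.918284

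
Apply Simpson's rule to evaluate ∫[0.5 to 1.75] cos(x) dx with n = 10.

f(x) = cos(x)
a = 0.5, b = 1.75, n = 10
h = (b - a)/n = 0.125000

Simpson's rule: (h/3)[f(x₀) + 4f(x₁) + 2f(x₂) + ... + f(xₙ)]

x_0 = 0.5000, f(x_0) = 0.877583, coefficient = 1
x_1 = 0.6250, f(x_1) = 0.810963, coefficient = 4
x_2 = 0.7500, f(x_2) = 0.731689, coefficient = 2
x_3 = 0.8750, f(x_3) = 0.640997, coefficient = 4
x_4 = 1.0000, f(x_4) = 0.540302, coefficient = 2
x_5 = 1.1250, f(x_5) = 0.431177, coefficient = 4
x_6 = 1.2500, f(x_6) = 0.315322, coefficient = 2
x_7 = 1.3750, f(x_7) = 0.194548, coefficient = 4
x_8 = 1.5000, f(x_8) = 0.070737, coefficient = 2
x_9 = 1.6250, f(x_9) = -0.054177, coefficient = 4
x_10 = 1.7500, f(x_10) = -0.178246, coefficient = 1

I ≈ (0.125000/3) × 12.109466 = 0.504561
Exact value: 0.504560
Error: 0.000001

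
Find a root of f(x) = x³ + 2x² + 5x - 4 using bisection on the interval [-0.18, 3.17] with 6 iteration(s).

f(x) = x³ + 2x² + 5x - 4
Initial interval: [-0.18, 3.17]

Iteration 1:
  c_1 = (-0.180000 + 3.170000)/2 = 1.495000
  f(c_1) = f(1.495000) = 11.286412
  f(a) × f(c) < 0, new interval: [-0.180000, 1.495000]
Iteration 2:
  c_2 = (-0.180000 + 1.495000)/2 = 0.657500
  f(c_2) = f(0.657500) = 0.436354
  f(a) × f(c) < 0, new interval: [-0.180000, 0.657500]
Iteration 3:
  c_3 = (-0.180000 + 0.657500)/2 = 0.238750
  f(c_3) = f(0.238750) = -2.678638
  f(a) × f(c) ≥ 0, new interval: [0.238750, 0.657500]
Iteration 4:
  c_4 = (0.238750 + 0.657500)/2 = 0.448125
  f(c_4) = f(0.448125) = -1.267752
  f(a) × f(c) ≥ 0, new interval: [0.448125, 0.657500]
Iteration 5:
  c_5 = (0.448125 + 0.657500)/2 = 0.552812
  f(c_5) = f(0.552812) = -0.455794
  f(a) × f(c) ≥ 0, new interval: [0.552812, 0.657500]
Iteration 6:
  c_6 = (0.552812 + 0.657500)/2 = 0.605156
  f(c_6) = f(0.605156) = -0.020174
  f(a) × f(c) ≥ 0, new interval: [0.605156, 0.657500]

After 6 iteration(s), the approximation is c_6 = 0.605156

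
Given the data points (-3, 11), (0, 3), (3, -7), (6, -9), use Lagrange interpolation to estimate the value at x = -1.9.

Lagrange interpolation formula:
P(x) = Σ yᵢ × Lᵢ(x)
where Lᵢ(x) = Π_{j≠i} (x - xⱼ)/(xᵢ - xⱼ)

L_0(-1.9) = (-1.9 - 0)/(-3 - 0) × (-1.9 - 3)/(-3 - 3) × (-1.9 - 6)/(-3 - 6) = 0.454006
L_1(-1.9) = (-1.9 - (-3))/(0 - (-3)) × (-1.9 - 3)/(0 - 3) × (-1.9 - 6)/(0 - 6) = 0.788537
L_2(-1.9) = (-1.9 - (-3))/(3 - (-3)) × (-1.9 - 0)/(3 - 0) × (-1.9 - 6)/(3 - 6) = -0.305759
L_3(-1.9) = (-1.9 - (-3))/(6 - (-3)) × (-1.9 - 0)/(6 - 0) × (-1.9 - 3)/(6 - 3) = 0.063216

P(-1.9) = 11×L_0(-1.9) + 3×L_1(-1.9) + (-7)×L_2(-1.9) + (-9)×L_3(-1.9)
P(-1.9) = 8.931049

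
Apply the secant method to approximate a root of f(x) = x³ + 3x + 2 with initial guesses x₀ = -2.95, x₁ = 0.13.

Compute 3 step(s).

f(x) = x³ + 3x + 2
x₀ = -2.95, x₁ = 0.13

Secant formula: x_{n+1} = x_n - f(x_n)(x_n - x_{n-1})/(f(x_n) - f(x_{n-1}))

Iteration 1:
  f(-2.950000) = -32.522375
  f(0.130000) = 2.392197
  x_2 = 0.130000 - 2.392197×(0.130000 - (-2.950000))/(2.392197 - (-32.522375))
       = -0.081028
Iteration 2:
  f(0.130000) = 2.392197
  f(-0.081028) = 1.756383
  x_3 = -0.081028 - 1.756383×(-0.081028 - 0.130000)/(1.756383 - 2.392197)
       = -0.663976
Iteration 3:
  f(-0.081028) = 1.756383
  f(-0.663976) = -0.284653
  x_4 = -0.663976 - (-0.284653)×(-0.663976 - (-0.081028))/(-0.284653 - 1.756383)
       = -0.582676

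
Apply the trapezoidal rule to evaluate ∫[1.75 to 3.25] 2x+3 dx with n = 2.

f(x) = 2x+3
a = 1.75, b = 3.25, n = 2
h = (b - a)/n = 0.750000

Trapezoidal rule: (h/2)[f(x₀) + 2f(x₁) + 2f(x₂) + ... + f(xₙ)]

x_0 = 1.7500, f(x_0) = 6.500000, coefficient = 1
x_1 = 2.5000, f(x_1) = 8.000000, coefficient = 2
x_2 = 3.2500, f(x_2) = 9.500000, coefficient = 1

I ≈ (0.750000/2) × 32.000000 = 12.000000
Exact value: 12.000000
Error: 0.000000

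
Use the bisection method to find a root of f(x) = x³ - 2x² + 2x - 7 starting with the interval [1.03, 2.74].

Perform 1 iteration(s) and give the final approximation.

f(x) = x³ - 2x² + 2x - 7
Initial interval: [1.03, 2.74]

Iteration 1:
  c_1 = (1.030000 + 2.740000)/2 = 1.885000
  f(c_1) = f(1.885000) = -3.638621
  f(a) × f(c) ≥ 0, new interval: [1.885000, 2.740000]

After 1 iteration(s), the approximation is c_1 = 1.885000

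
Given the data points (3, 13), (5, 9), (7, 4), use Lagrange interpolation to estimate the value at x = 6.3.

Lagrange interpolation formula:
P(x) = Σ yᵢ × Lᵢ(x)
where Lᵢ(x) = Π_{j≠i} (x - xⱼ)/(xᵢ - xⱼ)

L_0(6.3) = (6.3 - 5)/(3 - 5) × (6.3 - 7)/(3 - 7) = -0.113750
L_1(6.3) = (6.3 - 3)/(5 - 3) × (6.3 - 7)/(5 - 7) = 0.577500
L_2(6.3) = (6.3 - 3)/(7 - 3) × (6.3 - 5)/(7 - 5) = 0.536250

P(6.3) = 13×L_0(6.3) + 9×L_1(6.3) + 4×L_2(6.3)
P(6.3) = 5.863750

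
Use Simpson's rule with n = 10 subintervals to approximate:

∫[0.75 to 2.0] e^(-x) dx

f(x) = e^(-x)
a = 0.75, b = 2.0, n = 10
h = (b - a)/n = 0.125000

Simpson's rule: (h/3)[f(x₀) + 4f(x₁) + 2f(x₂) + ... + f(xₙ)]

x_0 = 0.7500, f(x_0) = 0.472367, coefficient = 1
x_1 = 0.8750, f(x_1) = 0.416862, coefficient = 4
x_2 = 1.0000, f(x_2) = 0.367879, coefficient = 2
x_3 = 1.1250, f(x_3) = 0.324652, coefficient = 4
x_4 = 1.2500, f(x_4) = 0.286505, coefficient = 2
x_5 = 1.3750, f(x_5) = 0.252840, coefficient = 4
x_6 = 1.5000, f(x_6) = 0.223130, coefficient = 2
x_7 = 1.6250, f(x_7) = 0.196912, coefficient = 4
x_8 = 1.7500, f(x_8) = 0.173774, coefficient = 2
x_9 = 1.8750, f(x_9) = 0.153355, coefficient = 4
x_10 = 2.0000, f(x_10) = 0.135335, coefficient = 1

I ≈ (0.125000/3) × 8.088761 = 0.337032
Exact value: 0.337031
Error: 0.000000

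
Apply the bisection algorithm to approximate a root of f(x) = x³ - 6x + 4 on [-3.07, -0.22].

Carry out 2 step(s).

f(x) = x³ - 6x + 4
Initial interval: [-3.07, -0.22]

Iteration 1:
  c_1 = (-3.070000 + (-0.220000))/2 = -1.645000
  f(c_1) = f(-1.645000) = 9.418589
  f(a) × f(c) < 0, new interval: [-3.070000, -1.645000]
Iteration 2:
  c_2 = (-3.070000 + (-1.645000))/2 = -2.357500
  f(c_2) = f(-2.357500) = 5.042472
  f(a) × f(c) < 0, new interval: [-3.070000, -2.357500]

After 2 iteration(s), the approximation is c_2 = -2.357500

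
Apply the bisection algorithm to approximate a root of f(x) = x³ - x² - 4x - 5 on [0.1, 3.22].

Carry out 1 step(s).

f(x) = x³ - x² - 4x - 5
Initial interval: [0.1, 3.22]

Iteration 1:
  c_1 = (0.100000 + 3.220000)/2 = 1.660000
  f(c_1) = f(1.660000) = -9.821304
  f(a) × f(c) ≥ 0, new interval: [1.660000, 3.220000]

After 1 iteration(s), the approximation is c_1 = 1.660000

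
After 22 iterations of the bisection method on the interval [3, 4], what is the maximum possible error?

Bisection error bound: |error| ≤ (b-a)/2^n
|error| ≤ (4 - 3)/2^22 = 1/2^22
|error| ≤ 0.0000002384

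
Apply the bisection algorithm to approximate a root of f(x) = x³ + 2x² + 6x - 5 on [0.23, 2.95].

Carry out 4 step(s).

f(x) = x³ + 2x² + 6x - 5
Initial interval: [0.23, 2.95]

Iteration 1:
  c_1 = (0.230000 + 2.950000)/2 = 1.590000
  f(c_1) = f(1.590000) = 13.615879
  f(a) × f(c) < 0, new interval: [0.230000, 1.590000]
Iteration 2:
  c_2 = (0.230000 + 1.590000)/2 = 0.910000
  f(c_2) = f(0.910000) = 2.869771
  f(a) × f(c) < 0, new interval: [0.230000, 0.910000]
Iteration 3:
  c_3 = (0.230000 + 0.910000)/2 = 0.570000
  f(c_3) = f(0.570000) = -0.745007
  f(a) × f(c) ≥ 0, new interval: [0.570000, 0.910000]
Iteration 4:
  c_4 = (0.570000 + 0.910000)/2 = 0.740000
  f(c_4) = f(0.740000) = 0.940424
  f(a) × f(c) < 0, new interval: [0.570000, 0.740000]

After 4 iteration(s), the approximation is c_4 = 0.740000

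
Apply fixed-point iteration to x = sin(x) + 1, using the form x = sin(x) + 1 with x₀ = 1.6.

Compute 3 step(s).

Equation: x = sin(x) + 1
Fixed-point form: x = sin(x) + 1
x₀ = 1.6

x_1 = g(1.600000) = 1.999574
x_2 = g(1.999574) = 1.909475
x_3 = g(1.909475) = 1.943195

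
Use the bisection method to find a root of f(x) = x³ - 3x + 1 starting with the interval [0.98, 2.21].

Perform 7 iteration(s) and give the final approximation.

f(x) = x³ - 3x + 1
Initial interval: [0.98, 2.21]

Iteration 1:
  c_1 = (0.980000 + 2.210000)/2 = 1.595000
  f(c_1) = f(1.595000) = 0.272720
  f(a) × f(c) < 0, new interval: [0.980000, 1.595000]
Iteration 2:
  c_2 = (0.980000 + 1.595000)/2 = 1.287500
  f(c_2) = f(1.287500) = -0.728268
  f(a) × f(c) ≥ 0, new interval: [1.287500, 1.595000]
Iteration 3:
  c_3 = (1.287500 + 1.595000)/2 = 1.441250
  f(c_3) = f(1.441250) = -0.329983
  f(a) × f(c) ≥ 0, new interval: [1.441250, 1.595000]
Iteration 4:
  c_4 = (1.441250 + 1.595000)/2 = 1.518125
  f(c_4) = f(1.518125) = -0.055547
  f(a) × f(c) ≥ 0, new interval: [1.518125, 1.595000]
Iteration 5:
  c_5 = (1.518125 + 1.595000)/2 = 1.556563
  f(c_5) = f(1.556563) = 0.101687
  f(a) × f(c) < 0, new interval: [1.518125, 1.556563]
Iteration 6:
  c_6 = (1.518125 + 1.556563)/2 = 1.537344
  f(c_6) = f(1.537344) = 0.021367
  f(a) × f(c) < 0, new interval: [1.518125, 1.537344]
Iteration 7:
  c_7 = (1.518125 + 1.537344)/2 = 1.527734
  f(c_7) = f(1.527734) = -0.017513
  f(a) × f(c) ≥ 0, new interval: [1.527734, 1.537344]

After 7 iteration(s), the approximation is c_7 = 1.527734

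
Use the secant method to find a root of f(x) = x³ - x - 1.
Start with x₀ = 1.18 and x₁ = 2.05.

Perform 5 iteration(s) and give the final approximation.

f(x) = x³ - x - 1
x₀ = 1.18, x₁ = 2.05

Secant formula: x_{n+1} = x_n - f(x_n)(x_n - x_{n-1})/(f(x_n) - f(x_{n-1}))

Iteration 1:
  f(1.180000) = -0.536968
  f(2.050000) = 5.565125
  x_2 = 2.050000 - 5.565125×(2.050000 - 1.180000)/(5.565125 - (-0.536968))
       = 1.256558
Iteration 2:
  f(2.050000) = 5.565125
  f(1.256558) = -0.272532
  x_3 = 1.256558 - (-0.272532)×(1.256558 - 2.050000)/(-0.272532 - 5.565125)
       = 1.293600
Iteration 3:
  f(1.256558) = -0.272532
  f(1.293600) = -0.128890
  x_4 = 1.293600 - (-0.128890)×(1.293600 - 1.256558)/(-0.128890 - (-0.272532))
       = 1.326837
Iteration 4:
  f(1.293600) = -0.128890
  f(1.326837) = 0.009056
  x_5 = 1.326837 - 0.009056×(1.326837 - 1.293600)/(0.009056 - (-0.128890))
       = 1.324655
Iteration 5:
  f(1.326837) = 0.009056
  f(1.324655) = -0.000267
  x_6 = 1.324655 - (-0.000267)×(1.324655 - 1.326837)/(-0.000267 - 0.009056)
       = 1.324718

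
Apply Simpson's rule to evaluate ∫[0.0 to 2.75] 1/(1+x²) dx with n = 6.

f(x) = 1/(1+x²)
a = 0.0, b = 2.75, n = 6
h = (b - a)/n = 0.458333

Simpson's rule: (h/3)[f(x₀) + 4f(x₁) + 2f(x₂) + ... + f(xₙ)]

x_0 = 0.0000, f(x_0) = 1.000000, coefficient = 1
x_1 = 0.4583, f(x_1) = 0.826399, coefficient = 4
x_2 = 0.9167, f(x_2) = 0.543396, coefficient = 2
x_3 = 1.3750, f(x_3) = 0.345946, coefficient = 4
x_4 = 1.8333, f(x_4) = 0.229299, coefficient = 2
x_5 = 2.2917, f(x_5) = 0.159956, coefficient = 4
x_6 = 2.7500, f(x_6) = 0.116788, coefficient = 1

I ≈ (0.458333/3) × 7.991381 = 1.220905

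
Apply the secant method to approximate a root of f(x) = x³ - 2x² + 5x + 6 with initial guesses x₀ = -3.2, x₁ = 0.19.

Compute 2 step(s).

f(x) = x³ - 2x² + 5x + 6
x₀ = -3.2, x₁ = 0.19

Secant formula: x_{n+1} = x_n - f(x_n)(x_n - x_{n-1})/(f(x_n) - f(x_{n-1}))

Iteration 1:
  f(-3.200000) = -63.248000
  f(0.190000) = 6.884659
  x_2 = 0.190000 - 6.884659×(0.190000 - (-3.200000))/(6.884659 - (-63.248000))
       = -0.142784
Iteration 2:
  f(0.190000) = 6.884659
  f(-0.142784) = 5.242397
  x_3 = -0.142784 - 5.242397×(-0.142784 - 0.190000)/(5.242397 - 6.884659)
       = -1.205089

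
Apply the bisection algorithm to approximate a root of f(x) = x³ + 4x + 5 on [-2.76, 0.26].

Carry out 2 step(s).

f(x) = x³ + 4x + 5
Initial interval: [-2.76, 0.26]

Iteration 1:
  c_1 = (-2.760000 + 0.260000)/2 = -1.250000
  f(c_1) = f(-1.250000) = -1.953125
  f(a) × f(c) ≥ 0, new interval: [-1.250000, 0.260000]
Iteration 2:
  c_2 = (-1.250000 + 0.260000)/2 = -0.495000
  f(c_2) = f(-0.495000) = 2.898713
  f(a) × f(c) < 0, new interval: [-1.250000, -0.495000]

After 2 iteration(s), the approximation is c_2 = -0.495000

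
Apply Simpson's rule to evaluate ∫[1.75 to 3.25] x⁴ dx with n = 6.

f(x) = x⁴
a = 1.75, b = 3.25, n = 6
h = (b - a)/n = 0.250000

Simpson's rule: (h/3)[f(x₀) + 4f(x₁) + 2f(x₂) + ... + f(xₙ)]

x_0 = 1.7500, f(x_0) = 9.378906, coefficient = 1
x_1 = 2.0000, f(x_1) = 16.000000, coefficient = 4
x_2 = 2.2500, f(x_2) = 25.628906, coefficient = 2
x_3 = 2.5000, f(x_3) = 39.062500, coefficient = 4
x_4 = 2.7500, f(x_4) = 57.191406, coefficient = 2
x_5 = 3.0000, f(x_5) = 81.000000, coefficient = 4
x_6 = 3.2500, f(x_6) = 111.566406, coefficient = 1

I ≈ (0.250000/3) × 830.835938 = 69.236328
Exact value: 69.235547
Error: 0.000781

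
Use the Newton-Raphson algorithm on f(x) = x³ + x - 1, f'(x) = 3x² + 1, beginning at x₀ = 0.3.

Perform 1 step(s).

f(x) = x³ + x - 1
f'(x) = 3x² + 1
x₀ = 0.3

Newton-Raphson formula: x_{n+1} = x_n - f(x_n)/f'(x_n)

Iteration 1:
  f(0.300000) = -0.673000
  f'(0.300000) = 1.270000
  x_1 = 0.300000 - (-0.673000)/1.270000 = 0.829921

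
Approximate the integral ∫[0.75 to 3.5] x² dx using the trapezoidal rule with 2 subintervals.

f(x) = x²
a = 0.75, b = 3.5, n = 2
h = (b - a)/n = 1.375000

Trapezoidal rule: (h/2)[f(x₀) + 2f(x₁) + 2f(x₂) + ... + f(xₙ)]

x_0 = 0.7500, f(x_0) = 0.562500, coefficient = 1
x_1 = 2.1250, f(x_1) = 4.515625, coefficient = 2
x_2 = 3.5000, f(x_2) = 12.250000, coefficient = 1

I ≈ (1.375000/2) × 21.843750 = 15.017578
Exact value: 14.151042
Error: 0.866536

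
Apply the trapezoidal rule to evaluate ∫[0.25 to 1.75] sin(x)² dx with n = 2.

f(x) = sin(x)²
a = 0.25, b = 1.75, n = 2
h = (b - a)/n = 0.750000

Trapezoidal rule: (h/2)[f(x₀) + 2f(x₁) + 2f(x₂) + ... + f(xₙ)]

x_0 = 0.2500, f(x_0) = 0.061209, coefficient = 1
x_1 = 1.0000, f(x_1) = 0.708073, coefficient = 2
x_2 = 1.7500, f(x_2) = 0.968228, coefficient = 1

I ≈ (0.750000/2) × 2.445584 = 0.917094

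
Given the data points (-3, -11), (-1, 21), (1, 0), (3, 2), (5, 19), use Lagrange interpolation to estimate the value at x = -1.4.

Lagrange interpolation formula:
P(x) = Σ yᵢ × Lᵢ(x)
where Lᵢ(x) = Π_{j≠i} (x - xⱼ)/(xᵢ - xⱼ)

L_0(-1.4) = (-1.4 - (-1))/(-3 - (-1)) × (-1.4 - 1)/(-3 - 1) × (-1.4 - 3)/(-3 - 3) × (-1.4 - 5)/(-3 - 5) = 0.070400
L_1(-1.4) = (-1.4 - (-3))/(-1 - (-3)) × (-1.4 - 1)/(-1 - 1) × (-1.4 - 3)/(-1 - 3) × (-1.4 - 5)/(-1 - 5) = 1.126400
L_2(-1.4) = (-1.4 - (-3))/(1 - (-3)) × (-1.4 - (-1))/(1 - (-1)) × (-1.4 - 3)/(1 - 3) × (-1.4 - 5)/(1 - 5) = -0.281600
L_3(-1.4) = (-1.4 - (-3))/(3 - (-3)) × (-1.4 - (-1))/(3 - (-1)) × (-1.4 - 1)/(3 - 1) × (-1.4 - 5)/(3 - 5) = 0.102400
L_4(-1.4) = (-1.4 - (-3))/(5 - (-3)) × (-1.4 - (-1))/(5 - (-1)) × (-1.4 - 1)/(5 - 1) × (-1.4 - 3)/(5 - 3) = -0.017600

P(-1.4) = (-11)×L_0(-1.4) + 21×L_1(-1.4) + 0×L_2(-1.4) + 2×L_3(-1.4) + 19×L_4(-1.4)
P(-1.4) = 22.750400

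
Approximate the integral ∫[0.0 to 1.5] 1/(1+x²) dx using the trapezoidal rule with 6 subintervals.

f(x) = 1/(1+x²)
a = 0.0, b = 1.5, n = 6
h = (b - a)/n = 0.250000

Trapezoidal rule: (h/2)[f(x₀) + 2f(x₁) + 2f(x₂) + ... + f(xₙ)]

x_0 = 0.0000, f(x_0) = 1.000000, coefficient = 1
x_1 = 0.2500, f(x_1) = 0.941176, coefficient = 2
x_2 = 0.5000, f(x_2) = 0.800000, coefficient = 2
x_3 = 0.7500, f(x_3) = 0.640000, coefficient = 2
x_4 = 1.0000, f(x_4) = 0.500000, coefficient = 2
x_5 = 1.2500, f(x_5) = 0.390244, coefficient = 2
x_6 = 1.5000, f(x_6) = 0.307692, coefficient = 1

I ≈ (0.250000/2) × 7.850533 = 0.981317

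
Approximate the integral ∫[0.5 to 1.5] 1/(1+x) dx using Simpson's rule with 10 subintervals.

f(x) = 1/(1+x)
a = 0.5, b = 1.5, n = 10
h = (b - a)/n = 0.100000

Simpson's rule: (h/3)[f(x₀) + 4f(x₁) + 2f(x₂) + ... + f(xₙ)]

x_0 = 0.5000, f(x_0) = 0.666667, coefficient = 1
x_1 = 0.6000, f(x_1) = 0.625000, coefficient = 4
x_2 = 0.7000, f(x_2) = 0.588235, coefficient = 2
x_3 = 0.8000, f(x_3) = 0.555556, coefficient = 4
x_4 = 0.9000, f(x_4) = 0.526316, coefficient = 2
x_5 = 1.0000, f(x_5) = 0.500000, coefficient = 4
x_6 = 1.1000, f(x_6) = 0.476190, coefficient = 2
x_7 = 1.2000, f(x_7) = 0.454545, coefficient = 4
x_8 = 1.3000, f(x_8) = 0.434783, coefficient = 2
x_9 = 1.4000, f(x_9) = 0.416667, coefficient = 4
x_10 = 1.5000, f(x_10) = 0.400000, coefficient = 1

I ≈ (0.100000/3) × 15.324786 = 0.510826
Exact value: 0.510826
Error: 0.000001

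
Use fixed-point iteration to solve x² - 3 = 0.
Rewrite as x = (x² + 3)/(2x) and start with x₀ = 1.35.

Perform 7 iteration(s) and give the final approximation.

Equation: x² - 3 = 0
Fixed-point form: x = (x² + 3)/(2x)
x₀ = 1.35

x_1 = g(1.350000) = 1.786111
x_2 = g(1.786111) = 1.732869
x_3 = g(1.732869) = 1.732051
x_4 = g(1.732051) = 1.732051
x_5 = g(1.732051) = 1.732051
x_6 = g(1.732051) = 1.732051
x_7 = g(1.732051) = 1.732051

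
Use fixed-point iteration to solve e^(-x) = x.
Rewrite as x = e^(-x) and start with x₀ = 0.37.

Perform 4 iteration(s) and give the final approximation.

Equation: e^(-x) = x
Fixed-point form: x = e^(-x)
x₀ = 0.37

x_1 = g(0.370000) = 0.690734
x_2 = g(0.690734) = 0.501208
x_3 = g(0.501208) = 0.605798
x_4 = g(0.605798) = 0.545639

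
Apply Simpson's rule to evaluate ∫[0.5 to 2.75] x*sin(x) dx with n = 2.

f(x) = x*sin(x)
a = 0.5, b = 2.75, n = 2
h = (b - a)/n = 1.125000

Simpson's rule: (h/3)[f(x₀) + 4f(x₁) + 2f(x₂) + ... + f(xₙ)]

x_0 = 0.5000, f(x_0) = 0.239713, coefficient = 1
x_1 = 1.6250, f(x_1) = 1.622613, coefficient = 4
x_2 = 2.7500, f(x_2) = 1.049568, coefficient = 1

I ≈ (1.125000/3) × 7.779734 = 2.917400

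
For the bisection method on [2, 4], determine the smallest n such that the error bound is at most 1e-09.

We need (b-a)/2^n ≤ 1e-09
(4 - 2)/2^n ≤ 1e-09
2/2^n ≤ 1e-09
2^n ≥ 2000000000
n ≥ log₂(2000000000) = 30.90
n ≥ 31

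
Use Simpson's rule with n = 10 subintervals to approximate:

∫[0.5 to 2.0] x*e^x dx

f(x) = x*e^x
a = 0.5, b = 2.0, n = 10
h = (b - a)/n = 0.150000

Simpson's rule: (h/3)[f(x₀) + 4f(x₁) + 2f(x₂) + ... + f(xₙ)]

x_0 = 0.5000, f(x_0) = 0.824361, coefficient = 1
x_1 = 0.6500, f(x_1) = 1.245102, coefficient = 4
x_2 = 0.8000, f(x_2) = 1.780433, coefficient = 2
x_3 = 0.9500, f(x_3) = 2.456424, coefficient = 4
x_4 = 1.1000, f(x_4) = 3.304583, coefficient = 2
x_5 = 1.2500, f(x_5) = 4.362929, coefficient = 4
x_6 = 1.4000, f(x_6) = 5.677280, coefficient = 2
x_7 = 1.5500, f(x_7) = 7.302779, coefficient = 4
x_8 = 1.7000, f(x_8) = 9.305711, coefficient = 2
x_9 = 1.8500, f(x_9) = 11.765666, coefficient = 4
x_10 = 2.0000, f(x_10) = 14.778112, coefficient = 1

I ≈ (0.150000/3) × 164.270082 = 8.213504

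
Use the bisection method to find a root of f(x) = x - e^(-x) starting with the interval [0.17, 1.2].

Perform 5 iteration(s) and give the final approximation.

f(x) = x - e^(-x)
Initial interval: [0.17, 1.2]

Iteration 1:
  c_1 = (0.170000 + 1.200000)/2 = 0.685000
  f(c_1) = f(0.685000) = 0.180910
  f(a) × f(c) < 0, new interval: [0.170000, 0.685000]
Iteration 2:
  c_2 = (0.170000 + 0.685000)/2 = 0.427500
  f(c_2) = f(0.427500) = -0.224637
  f(a) × f(c) ≥ 0, new interval: [0.427500, 0.685000]
Iteration 3:
  c_3 = (0.427500 + 0.685000)/2 = 0.556250
  f(c_3) = f(0.556250) = -0.017105
  f(a) × f(c) ≥ 0, new interval: [0.556250, 0.685000]
Iteration 4:
  c_4 = (0.556250 + 0.685000)/2 = 0.620625
  f(c_4) = f(0.620625) = 0.083017
  f(a) × f(c) < 0, new interval: [0.556250, 0.620625]
Iteration 5:
  c_5 = (0.556250 + 0.620625)/2 = 0.588437
  f(c_5) = f(0.588437) = 0.033243
  f(a) × f(c) < 0, new interval: [0.556250, 0.588437]

After 5 iteration(s), the approximation is c_5 = 0.588437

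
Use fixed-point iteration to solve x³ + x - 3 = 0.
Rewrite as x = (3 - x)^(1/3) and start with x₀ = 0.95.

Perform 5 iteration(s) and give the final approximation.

Equation: x³ + x - 3 = 0
Fixed-point form: x = (3 - x)^(1/3)
x₀ = 0.95

x_1 = g(0.950000) = 1.270334
x_2 = g(1.270334) = 1.200386
x_3 = g(1.200386) = 1.216354
x_4 = g(1.216354) = 1.212745
x_5 = g(1.212745) = 1.213563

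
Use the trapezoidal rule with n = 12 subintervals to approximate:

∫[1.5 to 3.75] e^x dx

f(x) = e^x
a = 1.5, b = 3.75, n = 12
h = (b - a)/n = 0.187500

Trapezoidal rule: (h/2)[f(x₀) + 2f(x₁) + 2f(x₂) + ... + f(xₙ)]

x_0 = 1.5000, f(x_0) = 4.481689, coefficient = 1
x_1 = 1.6875, f(x_1) = 5.405949, coefficient = 2
x_2 = 1.8750, f(x_2) = 6.520819, coefficient = 2
x_3 = 2.0625, f(x_3) = 7.865609, coefficient = 2
x_4 = 2.2500, f(x_4) = 9.487736, coefficient = 2
x_5 = 2.4375, f(x_5) = 11.444394, coefficient = 2
x_6 = 2.6250, f(x_6) = 13.804574, coefficient = 2
x_7 = 2.8125, f(x_7) = 16.651495, coefficient = 2
x_8 = 3.0000, f(x_8) = 20.085537, coefficient = 2
x_9 = 3.1875, f(x_9) = 24.227782, coefficient = 2
x_10 = 3.3750, f(x_10) = 29.224284, coefficient = 2
x_11 = 3.5625, f(x_11) = 35.251215, coefficient = 2
x_12 = 3.7500, f(x_12) = 42.521082, coefficient = 1

I ≈ (0.187500/2) × 406.941560 = 38.150771
Exact value: 38.039393
Error: 0.111378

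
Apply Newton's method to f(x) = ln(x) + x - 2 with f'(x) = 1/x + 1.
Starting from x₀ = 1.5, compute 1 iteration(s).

f(x) = ln(x) + x - 2
f'(x) = 1/x + 1
x₀ = 1.5

Newton-Raphson formula: x_{n+1} = x_n - f(x_n)/f'(x_n)

Iteration 1:
  f(1.500000) = -0.094535
  f'(1.500000) = 1.666667
  x_1 = 1.500000 - (-0.094535)/1.666667 = 1.556721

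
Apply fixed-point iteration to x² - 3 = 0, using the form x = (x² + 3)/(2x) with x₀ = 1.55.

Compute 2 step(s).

Equation: x² - 3 = 0
Fixed-point form: x = (x² + 3)/(2x)
x₀ = 1.55

x_1 = g(1.550000) = 1.742742
x_2 = g(1.742742) = 1.732084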